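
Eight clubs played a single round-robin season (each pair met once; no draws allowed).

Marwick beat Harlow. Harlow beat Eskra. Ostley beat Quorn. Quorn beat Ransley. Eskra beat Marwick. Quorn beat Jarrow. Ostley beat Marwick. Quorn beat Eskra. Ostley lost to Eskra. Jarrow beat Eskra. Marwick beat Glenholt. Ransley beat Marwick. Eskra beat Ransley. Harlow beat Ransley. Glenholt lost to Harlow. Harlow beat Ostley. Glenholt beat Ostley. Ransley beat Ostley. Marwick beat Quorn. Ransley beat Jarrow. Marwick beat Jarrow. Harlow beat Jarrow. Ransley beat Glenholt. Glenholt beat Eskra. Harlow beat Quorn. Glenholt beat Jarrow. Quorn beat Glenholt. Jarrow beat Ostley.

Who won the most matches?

Win totals: Quorn 4, Marwick 4, Ostley 2, Jarrow 2, Eskra 3, Harlow 6, Ransley 4, Glenholt 3.
Harlow leads with 6 wins (next highest: 4).

Harlow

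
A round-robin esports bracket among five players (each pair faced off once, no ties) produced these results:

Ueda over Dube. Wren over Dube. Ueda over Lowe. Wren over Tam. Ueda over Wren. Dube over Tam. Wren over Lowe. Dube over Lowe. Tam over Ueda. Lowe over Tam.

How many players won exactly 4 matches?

0

Win totals: Ueda 3, Tam 1, Dube 2, Lowe 1, Wren 3.
No player has exactly 4 wins.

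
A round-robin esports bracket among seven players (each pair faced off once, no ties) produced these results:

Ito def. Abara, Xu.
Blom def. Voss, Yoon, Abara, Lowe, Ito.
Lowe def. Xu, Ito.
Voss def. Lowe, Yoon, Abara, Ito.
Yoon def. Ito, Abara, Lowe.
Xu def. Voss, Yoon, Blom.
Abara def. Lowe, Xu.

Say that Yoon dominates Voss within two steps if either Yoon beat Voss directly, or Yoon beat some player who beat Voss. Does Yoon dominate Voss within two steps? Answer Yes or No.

No

Yoon did not beat Voss directly.
Yoon beat Abara, Ito, Lowe, but each of them lost to Voss. No two-step path.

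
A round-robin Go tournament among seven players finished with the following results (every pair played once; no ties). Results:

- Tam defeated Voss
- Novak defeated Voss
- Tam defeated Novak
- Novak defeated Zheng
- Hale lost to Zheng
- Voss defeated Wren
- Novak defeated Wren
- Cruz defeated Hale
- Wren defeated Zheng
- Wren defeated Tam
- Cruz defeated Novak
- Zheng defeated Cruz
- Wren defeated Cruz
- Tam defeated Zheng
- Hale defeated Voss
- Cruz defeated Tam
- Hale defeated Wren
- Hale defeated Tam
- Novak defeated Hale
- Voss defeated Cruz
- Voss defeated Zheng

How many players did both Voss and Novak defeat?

Voss beat: Wren, Cruz, Zheng.
Novak beat: Wren, Hale, Voss, Zheng.
Both beat: Wren, Zheng — 2.

2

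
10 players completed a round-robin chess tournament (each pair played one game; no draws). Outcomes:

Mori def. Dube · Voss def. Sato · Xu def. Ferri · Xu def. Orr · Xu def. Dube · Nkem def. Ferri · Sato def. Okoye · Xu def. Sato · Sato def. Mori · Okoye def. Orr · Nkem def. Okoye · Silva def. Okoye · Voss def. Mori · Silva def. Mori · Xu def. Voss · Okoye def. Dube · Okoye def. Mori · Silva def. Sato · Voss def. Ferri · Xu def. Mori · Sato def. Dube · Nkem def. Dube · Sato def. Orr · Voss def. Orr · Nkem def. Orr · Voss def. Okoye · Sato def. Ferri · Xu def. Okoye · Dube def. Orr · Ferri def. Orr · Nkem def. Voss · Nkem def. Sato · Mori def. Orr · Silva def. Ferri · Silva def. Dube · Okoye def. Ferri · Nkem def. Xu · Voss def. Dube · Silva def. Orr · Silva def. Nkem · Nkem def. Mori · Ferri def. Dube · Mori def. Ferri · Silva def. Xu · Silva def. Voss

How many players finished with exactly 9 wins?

Win totals: Voss 6, Orr 0, Nkem 8, Mori 3, Xu 7, Silva 9, Dube 1, Ferri 2, Sato 5, Okoye 4.
Exactly 9: Silva — 1 player.

1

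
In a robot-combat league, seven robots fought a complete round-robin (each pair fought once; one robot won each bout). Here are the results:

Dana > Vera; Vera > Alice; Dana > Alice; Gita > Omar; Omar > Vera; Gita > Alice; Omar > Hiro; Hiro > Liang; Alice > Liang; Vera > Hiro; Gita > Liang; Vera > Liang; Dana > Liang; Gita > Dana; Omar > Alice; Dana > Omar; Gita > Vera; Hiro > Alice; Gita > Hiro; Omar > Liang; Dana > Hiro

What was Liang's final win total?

Liang's results: beat no one; lost to Alice, Omar, Gita, Vera, Hiro, Dana.
That is 0 wins.

0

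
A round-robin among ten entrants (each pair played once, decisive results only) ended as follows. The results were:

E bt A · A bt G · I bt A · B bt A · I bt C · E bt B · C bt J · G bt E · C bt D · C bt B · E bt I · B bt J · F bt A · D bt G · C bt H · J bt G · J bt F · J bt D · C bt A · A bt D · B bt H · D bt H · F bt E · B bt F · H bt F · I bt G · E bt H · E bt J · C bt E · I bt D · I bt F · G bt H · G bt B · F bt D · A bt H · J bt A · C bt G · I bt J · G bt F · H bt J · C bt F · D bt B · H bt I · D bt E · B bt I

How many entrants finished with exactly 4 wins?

Win totals: A 3, B 5, C 8, D 4, E 5, F 3, G 4, H 3, I 6, J 4.
Exactly 4: D, G, J — 3 entrants.

3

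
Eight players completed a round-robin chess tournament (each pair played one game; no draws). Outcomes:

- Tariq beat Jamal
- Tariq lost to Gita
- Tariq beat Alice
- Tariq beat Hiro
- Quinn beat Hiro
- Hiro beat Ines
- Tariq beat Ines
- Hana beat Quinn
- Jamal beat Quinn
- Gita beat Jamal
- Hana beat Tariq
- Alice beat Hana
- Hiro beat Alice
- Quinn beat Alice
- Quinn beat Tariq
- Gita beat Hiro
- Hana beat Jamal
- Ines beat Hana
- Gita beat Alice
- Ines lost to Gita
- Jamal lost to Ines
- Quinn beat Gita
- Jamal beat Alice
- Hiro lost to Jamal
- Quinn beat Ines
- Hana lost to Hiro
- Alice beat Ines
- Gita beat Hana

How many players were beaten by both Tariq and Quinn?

3

Tariq beat: Alice, Hiro, Ines, Jamal.
Quinn beat: Alice, Hiro, Gita, Ines, Tariq.
Both beat: Alice, Hiro, Ines — 3.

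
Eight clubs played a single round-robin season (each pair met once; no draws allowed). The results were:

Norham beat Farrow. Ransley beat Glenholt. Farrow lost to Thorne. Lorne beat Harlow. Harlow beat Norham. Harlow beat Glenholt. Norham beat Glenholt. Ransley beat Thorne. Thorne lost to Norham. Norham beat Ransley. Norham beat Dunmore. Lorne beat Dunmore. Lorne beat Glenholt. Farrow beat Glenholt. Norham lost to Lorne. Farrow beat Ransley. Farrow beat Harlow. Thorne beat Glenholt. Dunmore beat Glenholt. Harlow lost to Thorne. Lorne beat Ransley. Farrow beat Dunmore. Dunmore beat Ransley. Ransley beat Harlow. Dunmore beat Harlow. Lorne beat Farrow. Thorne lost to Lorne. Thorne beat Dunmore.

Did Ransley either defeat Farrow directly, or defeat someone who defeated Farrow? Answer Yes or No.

Yes

Ransley did not beat Farrow directly.
Ransley beat Thorne, Harlow, Glenholt. Of those, Thorne beat Farrow.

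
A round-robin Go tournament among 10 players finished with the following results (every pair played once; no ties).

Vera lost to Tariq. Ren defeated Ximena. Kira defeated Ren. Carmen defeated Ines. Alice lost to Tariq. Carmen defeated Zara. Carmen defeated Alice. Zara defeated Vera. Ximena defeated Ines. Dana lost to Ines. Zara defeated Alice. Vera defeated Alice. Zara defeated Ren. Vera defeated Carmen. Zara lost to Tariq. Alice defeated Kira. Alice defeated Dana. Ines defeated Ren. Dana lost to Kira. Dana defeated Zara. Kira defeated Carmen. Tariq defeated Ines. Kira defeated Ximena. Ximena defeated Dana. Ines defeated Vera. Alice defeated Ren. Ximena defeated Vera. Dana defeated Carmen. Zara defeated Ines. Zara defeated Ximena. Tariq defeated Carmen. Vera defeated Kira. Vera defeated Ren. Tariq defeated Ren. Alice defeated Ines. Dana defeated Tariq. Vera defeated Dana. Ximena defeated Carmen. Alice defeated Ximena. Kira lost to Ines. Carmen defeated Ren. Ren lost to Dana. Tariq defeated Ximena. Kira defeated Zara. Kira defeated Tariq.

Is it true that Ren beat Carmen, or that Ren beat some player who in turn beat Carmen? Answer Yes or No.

Ren did not beat Carmen directly.
Ren beat Ximena. Of those, Ximena beat Carmen.

Yes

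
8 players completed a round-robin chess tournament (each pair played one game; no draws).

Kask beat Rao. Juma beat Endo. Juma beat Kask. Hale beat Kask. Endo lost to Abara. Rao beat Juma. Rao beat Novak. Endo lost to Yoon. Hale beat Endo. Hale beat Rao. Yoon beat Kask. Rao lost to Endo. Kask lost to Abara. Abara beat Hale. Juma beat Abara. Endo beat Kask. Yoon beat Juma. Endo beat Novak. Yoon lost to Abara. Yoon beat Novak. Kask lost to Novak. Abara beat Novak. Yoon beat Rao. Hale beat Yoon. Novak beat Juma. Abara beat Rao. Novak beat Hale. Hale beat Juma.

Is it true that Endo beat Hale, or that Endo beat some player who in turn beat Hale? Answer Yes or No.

Yes

Endo did not beat Hale directly.
Endo beat Kask, Novak, Rao. Of those, Novak beat Hale.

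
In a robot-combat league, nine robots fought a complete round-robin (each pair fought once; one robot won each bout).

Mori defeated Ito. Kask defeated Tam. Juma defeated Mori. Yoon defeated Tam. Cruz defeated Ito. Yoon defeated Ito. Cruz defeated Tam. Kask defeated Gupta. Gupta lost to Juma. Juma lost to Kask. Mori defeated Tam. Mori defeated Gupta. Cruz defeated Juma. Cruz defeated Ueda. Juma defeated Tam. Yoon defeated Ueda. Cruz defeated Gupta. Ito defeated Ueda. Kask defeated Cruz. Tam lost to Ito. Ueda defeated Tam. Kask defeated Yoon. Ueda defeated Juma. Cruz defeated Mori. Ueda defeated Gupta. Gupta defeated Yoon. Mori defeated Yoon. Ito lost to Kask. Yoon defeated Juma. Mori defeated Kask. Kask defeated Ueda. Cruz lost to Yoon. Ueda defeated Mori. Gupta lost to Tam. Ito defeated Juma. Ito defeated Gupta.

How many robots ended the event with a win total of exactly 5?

Win totals: Ueda 4, Tam 1, Mori 5, Cruz 6, Yoon 5, Ito 4, Juma 3, Gupta 1, Kask 7.
Exactly 5: Mori, Yoon — 2 robots.

2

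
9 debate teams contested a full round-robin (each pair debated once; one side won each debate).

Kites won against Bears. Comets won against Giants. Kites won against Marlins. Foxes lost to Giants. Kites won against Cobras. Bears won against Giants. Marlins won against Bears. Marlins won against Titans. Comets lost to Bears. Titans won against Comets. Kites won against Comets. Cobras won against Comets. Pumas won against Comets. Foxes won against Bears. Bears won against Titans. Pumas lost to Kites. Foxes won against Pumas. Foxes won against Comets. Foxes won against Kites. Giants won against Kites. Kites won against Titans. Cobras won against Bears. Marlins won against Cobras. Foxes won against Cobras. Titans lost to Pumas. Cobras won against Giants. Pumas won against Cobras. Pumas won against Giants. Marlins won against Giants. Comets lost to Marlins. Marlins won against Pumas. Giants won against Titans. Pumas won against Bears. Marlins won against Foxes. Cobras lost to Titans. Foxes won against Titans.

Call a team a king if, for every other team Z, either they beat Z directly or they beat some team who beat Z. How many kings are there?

Foxes reaches everyone (king).
Giants reaches everyone (king).
Titans cannot reach Foxes, Pumas, Marlins, Kites in two steps.
Bears cannot reach Pumas, Marlins in two steps.
Pumas cannot reach Marlins in two steps.
Marlins reaches everyone (king).
Kites reaches everyone (king).
Cobras cannot reach Pumas, Marlins in two steps.
Comets cannot reach Bears, Pumas, Marlins, Cobras in two steps.
Kings: Foxes, Giants, Marlins, Kites — 4.

4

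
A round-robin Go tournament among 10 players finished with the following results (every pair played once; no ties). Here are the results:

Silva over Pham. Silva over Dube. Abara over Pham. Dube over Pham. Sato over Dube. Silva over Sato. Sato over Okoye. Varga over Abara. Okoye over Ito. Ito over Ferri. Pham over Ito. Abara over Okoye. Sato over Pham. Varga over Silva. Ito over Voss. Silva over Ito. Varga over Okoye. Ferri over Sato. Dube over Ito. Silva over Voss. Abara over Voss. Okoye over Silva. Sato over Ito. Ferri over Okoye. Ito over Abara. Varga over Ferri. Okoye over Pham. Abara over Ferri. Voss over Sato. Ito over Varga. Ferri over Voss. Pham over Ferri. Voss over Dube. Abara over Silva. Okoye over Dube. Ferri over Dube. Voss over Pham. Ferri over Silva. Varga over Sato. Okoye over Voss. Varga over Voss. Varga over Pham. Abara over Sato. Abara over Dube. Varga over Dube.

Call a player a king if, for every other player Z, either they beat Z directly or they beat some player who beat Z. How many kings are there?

Varga reaches everyone (king).
Voss cannot reach Varga, Silva, Abara in two steps.
Silva reaches everyone (king).
Ito reaches everyone (king).
Dube cannot reach Silva, Okoye, Sato in two steps.
Pham reaches everyone (king).
Okoye reaches everyone (king).
Abara cannot reach Varga in two steps.
Ferri cannot reach Varga, Abara in two steps.
Sato reaches everyone (king).
Kings: Varga, Silva, Ito, Pham, Okoye, Sato — 6.

6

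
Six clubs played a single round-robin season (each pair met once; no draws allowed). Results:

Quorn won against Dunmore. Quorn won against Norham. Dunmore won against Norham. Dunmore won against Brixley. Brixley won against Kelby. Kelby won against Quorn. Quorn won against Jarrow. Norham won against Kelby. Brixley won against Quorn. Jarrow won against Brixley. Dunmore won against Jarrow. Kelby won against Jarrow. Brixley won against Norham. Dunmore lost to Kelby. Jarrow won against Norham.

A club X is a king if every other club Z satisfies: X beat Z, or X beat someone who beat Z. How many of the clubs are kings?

4

Brixley reaches everyone (king).
Kelby reaches everyone (king).
Norham cannot reach Brixley in two steps.
Quorn reaches everyone (king).
Dunmore reaches everyone (king).
Jarrow cannot reach Dunmore in two steps.
Kings: Brixley, Kelby, Quorn, Dunmore — 4.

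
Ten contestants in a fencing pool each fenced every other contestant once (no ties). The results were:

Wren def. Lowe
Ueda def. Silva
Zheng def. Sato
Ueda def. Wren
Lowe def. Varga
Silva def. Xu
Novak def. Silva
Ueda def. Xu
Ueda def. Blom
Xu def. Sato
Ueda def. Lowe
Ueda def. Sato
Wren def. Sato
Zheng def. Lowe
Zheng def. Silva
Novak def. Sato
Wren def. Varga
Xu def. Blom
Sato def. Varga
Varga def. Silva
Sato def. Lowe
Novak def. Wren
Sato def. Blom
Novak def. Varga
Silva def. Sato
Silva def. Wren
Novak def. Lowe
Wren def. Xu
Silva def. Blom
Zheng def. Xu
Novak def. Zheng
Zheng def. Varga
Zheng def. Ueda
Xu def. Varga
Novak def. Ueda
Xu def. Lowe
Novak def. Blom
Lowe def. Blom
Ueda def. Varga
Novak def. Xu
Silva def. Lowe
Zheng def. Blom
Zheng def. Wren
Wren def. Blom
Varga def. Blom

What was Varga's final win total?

2

Varga's results: beat Blom, Silva; lost to Ueda, Lowe, Novak, Sato, Zheng, Xu, Wren.
That is 2 wins.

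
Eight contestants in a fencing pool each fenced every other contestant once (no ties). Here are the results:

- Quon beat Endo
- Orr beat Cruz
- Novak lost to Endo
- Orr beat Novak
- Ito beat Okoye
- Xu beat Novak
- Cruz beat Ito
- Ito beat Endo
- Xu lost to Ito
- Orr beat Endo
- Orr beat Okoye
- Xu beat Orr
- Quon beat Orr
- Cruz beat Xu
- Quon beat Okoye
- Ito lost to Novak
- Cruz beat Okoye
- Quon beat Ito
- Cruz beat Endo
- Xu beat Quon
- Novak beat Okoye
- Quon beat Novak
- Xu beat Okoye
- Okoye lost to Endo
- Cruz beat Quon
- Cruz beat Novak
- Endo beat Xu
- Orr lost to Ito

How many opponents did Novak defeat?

2

Novak's results: beat Ito, Okoye; lost to Xu, Orr, Quon, Endo, Cruz.
That is 2 wins.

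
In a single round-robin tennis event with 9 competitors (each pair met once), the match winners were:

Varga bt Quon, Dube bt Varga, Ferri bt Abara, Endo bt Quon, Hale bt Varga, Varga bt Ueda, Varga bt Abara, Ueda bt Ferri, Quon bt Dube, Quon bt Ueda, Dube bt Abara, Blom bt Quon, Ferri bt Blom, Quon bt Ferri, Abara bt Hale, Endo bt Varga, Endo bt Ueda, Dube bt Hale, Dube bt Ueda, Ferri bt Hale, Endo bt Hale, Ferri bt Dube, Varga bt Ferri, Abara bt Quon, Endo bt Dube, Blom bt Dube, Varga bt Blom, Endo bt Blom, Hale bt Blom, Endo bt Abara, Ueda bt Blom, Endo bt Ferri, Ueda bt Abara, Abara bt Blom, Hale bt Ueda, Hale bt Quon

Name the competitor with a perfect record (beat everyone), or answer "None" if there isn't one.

Endo has 8 wins out of 8 opponents — a perfect record.

Endo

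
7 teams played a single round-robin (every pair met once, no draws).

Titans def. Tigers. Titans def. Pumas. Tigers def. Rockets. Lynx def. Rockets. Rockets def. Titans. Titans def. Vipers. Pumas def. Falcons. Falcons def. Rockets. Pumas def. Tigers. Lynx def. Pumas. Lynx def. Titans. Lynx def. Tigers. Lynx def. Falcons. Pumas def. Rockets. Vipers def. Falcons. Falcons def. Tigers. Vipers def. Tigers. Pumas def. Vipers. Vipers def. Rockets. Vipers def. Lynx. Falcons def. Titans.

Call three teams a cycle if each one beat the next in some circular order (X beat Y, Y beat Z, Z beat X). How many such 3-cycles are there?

7

Win totals: Vipers 4, Titans 3, Tigers 1, Rockets 1, Falcons 3, Lynx 5, Pumas 4.
A team with w wins dominates both others in C(w,2) triples; summing gives 6 + 3 + 0 + 0 + 3 + 10 + 6 = 28 transitive triples.
Total triples C(7,3) = 35, so cyclic triples = 35 − 28 = 7.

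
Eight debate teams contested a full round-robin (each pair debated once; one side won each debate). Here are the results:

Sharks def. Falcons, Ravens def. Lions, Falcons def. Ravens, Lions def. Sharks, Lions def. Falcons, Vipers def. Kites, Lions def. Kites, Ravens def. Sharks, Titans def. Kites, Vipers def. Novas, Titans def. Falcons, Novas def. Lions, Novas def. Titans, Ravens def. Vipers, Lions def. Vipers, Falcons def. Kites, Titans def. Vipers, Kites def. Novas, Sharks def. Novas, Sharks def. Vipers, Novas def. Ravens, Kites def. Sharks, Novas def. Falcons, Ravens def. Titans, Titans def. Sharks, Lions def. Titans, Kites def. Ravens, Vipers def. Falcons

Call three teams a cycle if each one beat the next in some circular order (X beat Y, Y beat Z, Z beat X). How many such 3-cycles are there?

Win totals: Titans 4, Ravens 4, Vipers 3, Sharks 3, Lions 5, Kites 3, Falcons 2, Novas 4.
A team with w wins dominates both others in C(w,2) triples; summing gives 6 + 6 + 3 + 3 + 10 + 3 + 1 + 6 = 38 transitive triples.
Total triples C(8,3) = 56, so cyclic triples = 56 − 38 = 18.

18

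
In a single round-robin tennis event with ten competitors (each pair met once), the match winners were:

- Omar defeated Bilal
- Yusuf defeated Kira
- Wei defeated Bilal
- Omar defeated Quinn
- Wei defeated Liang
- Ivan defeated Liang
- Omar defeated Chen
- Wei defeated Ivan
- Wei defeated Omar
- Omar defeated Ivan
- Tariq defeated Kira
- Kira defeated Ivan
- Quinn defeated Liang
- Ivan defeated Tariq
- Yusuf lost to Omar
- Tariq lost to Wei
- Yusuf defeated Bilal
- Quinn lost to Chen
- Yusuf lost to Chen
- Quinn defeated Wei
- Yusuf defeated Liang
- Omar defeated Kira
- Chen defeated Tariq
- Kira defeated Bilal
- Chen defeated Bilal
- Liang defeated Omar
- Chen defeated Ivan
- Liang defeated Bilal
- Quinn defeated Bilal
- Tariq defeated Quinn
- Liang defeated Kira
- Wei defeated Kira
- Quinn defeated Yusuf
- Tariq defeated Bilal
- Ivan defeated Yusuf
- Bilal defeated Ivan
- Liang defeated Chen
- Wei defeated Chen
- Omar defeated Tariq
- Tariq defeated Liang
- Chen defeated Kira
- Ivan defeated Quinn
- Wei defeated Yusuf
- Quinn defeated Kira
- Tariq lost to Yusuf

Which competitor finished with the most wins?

Wei

Win totals: Omar 7, Quinn 5, Kira 2, Tariq 4, Ivan 4, Wei 8, Bilal 1, Liang 4, Yusuf 4, Chen 6.
Wei leads with 8 wins (next highest: 7).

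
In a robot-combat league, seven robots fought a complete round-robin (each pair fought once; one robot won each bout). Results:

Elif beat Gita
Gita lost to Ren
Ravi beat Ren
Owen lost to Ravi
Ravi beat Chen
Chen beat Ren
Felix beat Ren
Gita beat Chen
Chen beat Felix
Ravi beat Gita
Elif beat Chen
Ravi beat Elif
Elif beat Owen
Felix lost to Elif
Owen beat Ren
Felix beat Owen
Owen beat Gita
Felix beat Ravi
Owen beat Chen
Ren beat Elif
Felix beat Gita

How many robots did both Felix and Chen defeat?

Felix beat: Gita, Ren, Ravi, Owen.
Chen beat: Ren, Felix.
Both beat: Ren — 1.

1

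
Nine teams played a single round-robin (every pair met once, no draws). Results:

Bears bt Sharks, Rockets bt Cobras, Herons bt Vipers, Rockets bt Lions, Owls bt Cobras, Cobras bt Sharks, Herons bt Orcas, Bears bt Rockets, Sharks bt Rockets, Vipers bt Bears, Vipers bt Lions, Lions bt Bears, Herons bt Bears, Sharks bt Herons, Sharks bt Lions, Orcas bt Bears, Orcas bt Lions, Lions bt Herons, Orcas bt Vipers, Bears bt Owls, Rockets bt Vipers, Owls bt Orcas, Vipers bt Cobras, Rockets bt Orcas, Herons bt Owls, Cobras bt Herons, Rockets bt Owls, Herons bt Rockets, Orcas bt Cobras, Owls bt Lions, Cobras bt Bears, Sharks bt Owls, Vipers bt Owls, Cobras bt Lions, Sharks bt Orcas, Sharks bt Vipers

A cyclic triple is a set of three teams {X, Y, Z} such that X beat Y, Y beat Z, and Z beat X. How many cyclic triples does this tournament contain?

Win totals: Vipers 4, Lions 2, Bears 3, Owls 3, Rockets 5, Sharks 6, Orcas 4, Herons 5, Cobras 4.
A team with w wins dominates both others in C(w,2) triples; summing gives 6 + 1 + 3 + 3 + 10 + 15 + 6 + 10 + 6 = 60 transitive triples.
Total triples C(9,3) = 84, so cyclic triples = 84 − 60 = 24.

24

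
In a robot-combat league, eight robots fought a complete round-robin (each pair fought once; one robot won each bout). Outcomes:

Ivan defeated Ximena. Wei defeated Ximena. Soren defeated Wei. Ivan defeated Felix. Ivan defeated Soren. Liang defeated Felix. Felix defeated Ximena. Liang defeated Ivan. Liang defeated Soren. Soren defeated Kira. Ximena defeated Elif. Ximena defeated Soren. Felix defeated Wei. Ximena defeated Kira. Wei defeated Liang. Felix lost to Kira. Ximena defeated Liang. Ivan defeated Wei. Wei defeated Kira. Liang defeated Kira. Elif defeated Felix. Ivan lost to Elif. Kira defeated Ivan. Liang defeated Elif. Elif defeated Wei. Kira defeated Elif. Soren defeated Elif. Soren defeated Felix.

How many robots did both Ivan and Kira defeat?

Ivan beat: Felix, Ximena, Soren, Wei.
Kira beat: Ivan, Felix, Elif.
Both beat: Felix — 1.

1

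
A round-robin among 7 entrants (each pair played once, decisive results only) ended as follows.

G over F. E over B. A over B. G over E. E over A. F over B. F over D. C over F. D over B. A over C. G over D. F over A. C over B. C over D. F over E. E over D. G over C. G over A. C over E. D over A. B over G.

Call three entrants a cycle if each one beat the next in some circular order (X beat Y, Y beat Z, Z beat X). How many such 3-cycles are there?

8

Win totals: A 2, B 1, C 4, D 2, E 3, F 4, G 5.
An entrant with w wins dominates both others in C(w,2) triples; summing gives 1 + 0 + 6 + 1 + 3 + 6 + 10 = 27 transitive triples.
Total triples C(7,3) = 35, so cyclic triples = 35 − 27 = 8.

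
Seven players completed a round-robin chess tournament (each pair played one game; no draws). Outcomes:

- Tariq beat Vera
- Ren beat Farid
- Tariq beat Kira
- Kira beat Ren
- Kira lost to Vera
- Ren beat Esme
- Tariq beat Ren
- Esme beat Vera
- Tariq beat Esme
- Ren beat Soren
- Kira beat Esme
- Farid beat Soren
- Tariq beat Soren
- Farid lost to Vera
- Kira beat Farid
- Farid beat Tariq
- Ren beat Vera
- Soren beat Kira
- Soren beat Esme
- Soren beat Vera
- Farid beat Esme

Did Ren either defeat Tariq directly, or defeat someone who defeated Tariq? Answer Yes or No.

Yes

Ren did not beat Tariq directly.
Ren beat Vera, Farid, Soren, Esme. Of those, Farid beat Tariq.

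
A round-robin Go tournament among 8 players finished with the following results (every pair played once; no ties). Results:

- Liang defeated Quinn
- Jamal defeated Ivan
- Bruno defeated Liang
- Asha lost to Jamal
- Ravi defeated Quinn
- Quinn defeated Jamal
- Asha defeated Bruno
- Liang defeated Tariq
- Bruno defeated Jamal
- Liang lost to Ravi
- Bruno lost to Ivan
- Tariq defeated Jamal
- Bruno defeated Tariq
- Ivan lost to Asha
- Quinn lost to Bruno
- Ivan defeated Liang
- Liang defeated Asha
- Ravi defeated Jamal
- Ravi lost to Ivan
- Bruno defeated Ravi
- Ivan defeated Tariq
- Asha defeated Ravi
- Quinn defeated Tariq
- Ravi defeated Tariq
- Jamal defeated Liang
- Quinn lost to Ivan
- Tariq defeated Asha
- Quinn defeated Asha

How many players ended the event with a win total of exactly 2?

Win totals: Tariq 2, Liang 3, Ivan 5, Asha 3, Ravi 4, Bruno 5, Quinn 3, Jamal 3.
Exactly 2: Tariq — 1 player.

1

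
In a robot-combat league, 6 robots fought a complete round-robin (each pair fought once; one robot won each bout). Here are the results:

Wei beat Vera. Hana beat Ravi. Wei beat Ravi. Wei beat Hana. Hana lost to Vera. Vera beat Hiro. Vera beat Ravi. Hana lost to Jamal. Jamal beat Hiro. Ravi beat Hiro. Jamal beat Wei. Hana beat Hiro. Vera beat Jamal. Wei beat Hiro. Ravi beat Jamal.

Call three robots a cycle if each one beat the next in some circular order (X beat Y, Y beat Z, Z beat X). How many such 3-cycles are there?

Win totals: Hana 2, Jamal 3, Ravi 2, Wei 4, Hiro 0, Vera 4.
A robot with w wins dominates both others in C(w,2) triples; summing gives 1 + 3 + 1 + 6 + 0 + 6 = 17 transitive triples.
Total triples C(6,3) = 20, so cyclic triples = 20 − 17 = 3.

3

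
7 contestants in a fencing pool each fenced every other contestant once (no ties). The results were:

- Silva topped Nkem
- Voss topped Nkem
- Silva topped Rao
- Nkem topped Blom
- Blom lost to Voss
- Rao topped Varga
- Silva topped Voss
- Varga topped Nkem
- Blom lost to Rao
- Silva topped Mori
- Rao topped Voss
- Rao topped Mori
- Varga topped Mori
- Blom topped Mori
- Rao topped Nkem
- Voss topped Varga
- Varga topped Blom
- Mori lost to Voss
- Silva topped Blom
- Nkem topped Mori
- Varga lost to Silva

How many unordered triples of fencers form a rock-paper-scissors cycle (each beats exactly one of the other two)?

Win totals: Mori 0, Voss 4, Nkem 2, Varga 3, Silva 6, Rao 5, Blom 1.
A fencer with w wins dominates both others in C(w,2) triples; summing gives 0 + 6 + 1 + 3 + 15 + 10 + 0 = 35 transitive triples.
Total triples C(7,3) = 35, so cyclic triples = 35 − 35 = 0.

0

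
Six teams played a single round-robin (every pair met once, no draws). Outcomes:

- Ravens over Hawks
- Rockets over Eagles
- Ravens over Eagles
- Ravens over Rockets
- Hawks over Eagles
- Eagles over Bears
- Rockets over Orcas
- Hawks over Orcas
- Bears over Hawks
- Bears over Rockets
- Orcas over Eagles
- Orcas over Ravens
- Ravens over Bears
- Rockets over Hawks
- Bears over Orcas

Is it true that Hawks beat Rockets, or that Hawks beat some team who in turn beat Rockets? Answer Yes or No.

Hawks did not beat Rockets directly.
Hawks beat Eagles, Orcas, but each of them lost to Rockets. No two-step path.

No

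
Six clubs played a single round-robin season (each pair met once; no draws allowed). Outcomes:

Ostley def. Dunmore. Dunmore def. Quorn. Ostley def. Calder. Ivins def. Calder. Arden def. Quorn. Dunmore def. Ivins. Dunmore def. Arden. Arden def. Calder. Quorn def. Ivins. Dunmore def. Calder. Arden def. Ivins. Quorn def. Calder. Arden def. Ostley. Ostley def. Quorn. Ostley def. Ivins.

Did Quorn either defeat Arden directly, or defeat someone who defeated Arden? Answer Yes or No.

Quorn did not beat Arden directly.
Quorn beat Calder, Ivins, but each of them lost to Arden. No two-step path.

No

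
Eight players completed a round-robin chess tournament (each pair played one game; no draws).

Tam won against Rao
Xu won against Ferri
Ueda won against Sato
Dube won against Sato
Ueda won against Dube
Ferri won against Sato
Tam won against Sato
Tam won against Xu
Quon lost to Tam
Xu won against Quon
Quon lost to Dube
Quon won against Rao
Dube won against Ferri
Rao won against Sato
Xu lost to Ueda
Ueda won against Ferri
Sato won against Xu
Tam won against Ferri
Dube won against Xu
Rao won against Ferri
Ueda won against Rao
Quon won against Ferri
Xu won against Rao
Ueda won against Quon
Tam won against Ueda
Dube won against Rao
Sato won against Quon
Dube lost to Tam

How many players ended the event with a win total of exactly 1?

Win totals: Rao 2, Quon 2, Tam 7, Sato 2, Dube 5, Xu 3, Ferri 1, Ueda 6.
Exactly 1: Ferri — 1 player.

1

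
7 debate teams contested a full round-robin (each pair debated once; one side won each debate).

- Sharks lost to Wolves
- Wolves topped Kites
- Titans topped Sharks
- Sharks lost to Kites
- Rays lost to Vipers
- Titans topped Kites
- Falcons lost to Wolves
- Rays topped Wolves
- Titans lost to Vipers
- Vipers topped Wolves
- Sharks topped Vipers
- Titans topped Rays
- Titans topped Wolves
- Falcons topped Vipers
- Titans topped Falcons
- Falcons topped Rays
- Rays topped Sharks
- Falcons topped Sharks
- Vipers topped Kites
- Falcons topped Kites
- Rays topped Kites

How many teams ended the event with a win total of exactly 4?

Win totals: Vipers 4, Kites 1, Rays 3, Wolves 3, Titans 5, Falcons 4, Sharks 1.
Exactly 4: Vipers, Falcons — 2 teams.

2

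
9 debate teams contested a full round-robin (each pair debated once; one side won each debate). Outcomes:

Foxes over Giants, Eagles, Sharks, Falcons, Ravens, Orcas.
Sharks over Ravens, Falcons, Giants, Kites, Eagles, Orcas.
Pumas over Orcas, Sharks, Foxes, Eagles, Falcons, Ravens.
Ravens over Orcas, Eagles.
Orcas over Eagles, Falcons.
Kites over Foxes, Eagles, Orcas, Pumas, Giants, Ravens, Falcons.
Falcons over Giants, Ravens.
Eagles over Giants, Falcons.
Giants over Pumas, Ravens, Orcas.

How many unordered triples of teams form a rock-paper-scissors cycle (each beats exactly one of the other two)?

Win totals: Eagles 2, Sharks 6, Kites 7, Falcons 2, Ravens 2, Pumas 6, Foxes 6, Orcas 2, Giants 3.
A team with w wins dominates both others in C(w,2) triples; summing gives 1 + 15 + 21 + 1 + 1 + 15 + 15 + 1 + 3 = 73 transitive triples.
Total triples C(9,3) = 84, so cyclic triples = 84 − 73 = 11.

11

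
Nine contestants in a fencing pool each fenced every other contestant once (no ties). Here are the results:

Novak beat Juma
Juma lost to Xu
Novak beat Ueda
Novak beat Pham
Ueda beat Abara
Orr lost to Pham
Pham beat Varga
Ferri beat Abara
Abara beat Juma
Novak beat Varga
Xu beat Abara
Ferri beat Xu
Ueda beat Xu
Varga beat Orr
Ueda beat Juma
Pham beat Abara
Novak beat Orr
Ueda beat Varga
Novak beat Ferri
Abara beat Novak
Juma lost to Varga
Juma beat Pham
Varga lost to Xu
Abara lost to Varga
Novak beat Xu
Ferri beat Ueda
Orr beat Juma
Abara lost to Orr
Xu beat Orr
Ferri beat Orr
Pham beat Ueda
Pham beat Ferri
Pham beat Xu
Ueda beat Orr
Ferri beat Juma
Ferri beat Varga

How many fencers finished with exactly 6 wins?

2

Win totals: Abara 2, Varga 3, Ferri 6, Orr 2, Ueda 5, Pham 6, Juma 1, Novak 7, Xu 4.
Exactly 6: Ferri, Pham — 2 fencers.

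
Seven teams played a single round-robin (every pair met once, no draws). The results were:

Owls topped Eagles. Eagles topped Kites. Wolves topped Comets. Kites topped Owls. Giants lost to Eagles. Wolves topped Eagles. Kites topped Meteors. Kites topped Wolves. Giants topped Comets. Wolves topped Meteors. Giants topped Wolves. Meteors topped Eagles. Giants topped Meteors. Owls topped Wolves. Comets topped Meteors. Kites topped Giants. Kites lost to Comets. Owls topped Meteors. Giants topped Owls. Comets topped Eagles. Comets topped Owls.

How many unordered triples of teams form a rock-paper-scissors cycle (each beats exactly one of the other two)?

Win totals: Giants 4, Meteors 1, Eagles 2, Kites 4, Comets 4, Owls 3, Wolves 3.
A team with w wins dominates both others in C(w,2) triples; summing gives 6 + 0 + 1 + 6 + 6 + 3 + 3 = 25 transitive triples.
Total triples C(7,3) = 35, so cyclic triples = 35 − 25 = 10.

10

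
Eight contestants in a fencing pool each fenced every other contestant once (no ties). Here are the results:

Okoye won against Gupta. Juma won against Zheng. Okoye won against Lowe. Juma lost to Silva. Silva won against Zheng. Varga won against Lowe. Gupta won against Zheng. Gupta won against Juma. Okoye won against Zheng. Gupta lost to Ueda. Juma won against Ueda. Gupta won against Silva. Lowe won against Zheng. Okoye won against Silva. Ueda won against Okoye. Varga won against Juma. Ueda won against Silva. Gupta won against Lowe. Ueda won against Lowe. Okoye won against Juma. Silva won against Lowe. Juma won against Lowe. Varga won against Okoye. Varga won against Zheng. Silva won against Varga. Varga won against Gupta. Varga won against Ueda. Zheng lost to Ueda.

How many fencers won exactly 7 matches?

Win totals: Silva 4, Varga 6, Okoye 5, Juma 3, Gupta 4, Zheng 0, Ueda 5, Lowe 1.
No fencer has exactly 7 wins.

0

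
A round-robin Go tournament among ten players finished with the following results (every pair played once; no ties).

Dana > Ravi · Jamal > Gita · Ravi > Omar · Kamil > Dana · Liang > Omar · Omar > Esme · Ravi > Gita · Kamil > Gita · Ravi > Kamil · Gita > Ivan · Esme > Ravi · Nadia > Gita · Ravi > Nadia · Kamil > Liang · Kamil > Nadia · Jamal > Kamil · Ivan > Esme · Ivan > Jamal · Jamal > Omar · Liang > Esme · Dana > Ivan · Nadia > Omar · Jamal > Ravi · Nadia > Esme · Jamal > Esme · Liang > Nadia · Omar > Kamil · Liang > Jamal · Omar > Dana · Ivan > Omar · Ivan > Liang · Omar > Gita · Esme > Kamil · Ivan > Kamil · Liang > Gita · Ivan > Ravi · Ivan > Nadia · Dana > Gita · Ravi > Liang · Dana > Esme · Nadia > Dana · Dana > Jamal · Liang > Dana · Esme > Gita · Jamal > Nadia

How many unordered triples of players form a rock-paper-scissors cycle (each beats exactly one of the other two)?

Win totals: Jamal 6, Kamil 4, Esme 3, Ivan 7, Ravi 5, Omar 4, Nadia 4, Dana 5, Gita 1, Liang 6.
A player with w wins dominates both others in C(w,2) triples; summing gives 15 + 6 + 3 + 21 + 10 + 6 + 6 + 10 + 0 + 15 = 92 transitive triples.
Total triples C(10,3) = 120, so cyclic triples = 120 − 92 = 28.

28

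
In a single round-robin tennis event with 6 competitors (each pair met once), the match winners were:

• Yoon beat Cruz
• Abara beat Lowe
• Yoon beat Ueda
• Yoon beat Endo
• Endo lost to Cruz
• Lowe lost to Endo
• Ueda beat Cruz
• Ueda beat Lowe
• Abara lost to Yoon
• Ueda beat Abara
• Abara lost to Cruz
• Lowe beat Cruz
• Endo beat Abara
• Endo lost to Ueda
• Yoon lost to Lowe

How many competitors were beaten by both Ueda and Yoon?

Ueda beat: Lowe, Abara, Cruz, Endo.
Yoon beat: Ueda, Abara, Cruz, Endo.
Both beat: Abara, Cruz, Endo — 3.

3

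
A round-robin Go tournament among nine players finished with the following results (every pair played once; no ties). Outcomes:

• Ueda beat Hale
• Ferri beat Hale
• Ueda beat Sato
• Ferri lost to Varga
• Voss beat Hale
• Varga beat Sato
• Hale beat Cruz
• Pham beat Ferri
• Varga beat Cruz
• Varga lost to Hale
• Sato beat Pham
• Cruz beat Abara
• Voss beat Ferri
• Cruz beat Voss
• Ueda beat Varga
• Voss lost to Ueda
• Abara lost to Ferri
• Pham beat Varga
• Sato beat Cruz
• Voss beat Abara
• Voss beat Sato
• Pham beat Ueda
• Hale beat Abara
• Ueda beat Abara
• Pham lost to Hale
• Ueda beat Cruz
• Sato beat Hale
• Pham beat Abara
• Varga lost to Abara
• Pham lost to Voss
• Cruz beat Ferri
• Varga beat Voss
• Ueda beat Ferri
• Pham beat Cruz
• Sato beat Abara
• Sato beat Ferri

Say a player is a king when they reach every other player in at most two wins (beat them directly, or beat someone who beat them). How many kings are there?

5

Cruz cannot reach Ueda in two steps.
Ferri cannot reach Ueda, Sato, Voss in two steps.
Hale reaches everyone (king).
Ueda reaches everyone (king).
Pham reaches everyone (king).
Sato reaches everyone (king).
Voss reaches everyone (king).
Varga cannot reach Ueda in two steps.
Abara cannot reach Hale, Ueda, Pham in two steps.
Kings: Hale, Ueda, Pham, Sato, Voss — 5.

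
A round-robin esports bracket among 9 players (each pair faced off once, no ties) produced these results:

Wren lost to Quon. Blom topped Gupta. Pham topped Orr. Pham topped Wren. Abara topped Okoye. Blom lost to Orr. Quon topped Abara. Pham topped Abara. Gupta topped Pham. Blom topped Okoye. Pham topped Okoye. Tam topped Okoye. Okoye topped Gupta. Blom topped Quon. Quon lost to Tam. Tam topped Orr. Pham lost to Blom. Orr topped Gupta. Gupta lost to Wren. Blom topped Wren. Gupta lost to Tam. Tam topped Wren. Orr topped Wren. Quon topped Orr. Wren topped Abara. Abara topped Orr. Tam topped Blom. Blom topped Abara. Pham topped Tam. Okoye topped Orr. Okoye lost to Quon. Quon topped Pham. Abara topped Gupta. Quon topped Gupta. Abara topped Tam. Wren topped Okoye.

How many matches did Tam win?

Tam's results: beat Orr, Quon, Wren, Gupta, Blom, Okoye; lost to Abara, Pham.
That is 6 wins.

6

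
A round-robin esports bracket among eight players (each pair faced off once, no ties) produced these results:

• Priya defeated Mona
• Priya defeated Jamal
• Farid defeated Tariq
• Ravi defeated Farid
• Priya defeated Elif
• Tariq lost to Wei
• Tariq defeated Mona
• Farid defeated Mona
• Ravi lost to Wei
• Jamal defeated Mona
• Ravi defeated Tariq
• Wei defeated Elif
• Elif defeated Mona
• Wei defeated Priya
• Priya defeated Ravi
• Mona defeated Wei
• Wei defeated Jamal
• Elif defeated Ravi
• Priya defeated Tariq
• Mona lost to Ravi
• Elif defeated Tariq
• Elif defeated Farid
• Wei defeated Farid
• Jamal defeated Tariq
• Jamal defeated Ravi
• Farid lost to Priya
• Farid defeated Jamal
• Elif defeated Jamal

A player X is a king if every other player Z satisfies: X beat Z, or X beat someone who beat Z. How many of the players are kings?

Wei reaches everyone (king).
Elif cannot reach Priya in two steps.
Farid cannot reach Elif, Priya in two steps.
Jamal cannot reach Elif, Priya in two steps.
Priya reaches everyone (king).
Tariq cannot reach Elif, Farid, Jamal, Priya, Ravi in two steps.
Ravi cannot reach Elif, Priya in two steps.
Mona reaches everyone (king).
Kings: Wei, Priya, Mona — 3.

3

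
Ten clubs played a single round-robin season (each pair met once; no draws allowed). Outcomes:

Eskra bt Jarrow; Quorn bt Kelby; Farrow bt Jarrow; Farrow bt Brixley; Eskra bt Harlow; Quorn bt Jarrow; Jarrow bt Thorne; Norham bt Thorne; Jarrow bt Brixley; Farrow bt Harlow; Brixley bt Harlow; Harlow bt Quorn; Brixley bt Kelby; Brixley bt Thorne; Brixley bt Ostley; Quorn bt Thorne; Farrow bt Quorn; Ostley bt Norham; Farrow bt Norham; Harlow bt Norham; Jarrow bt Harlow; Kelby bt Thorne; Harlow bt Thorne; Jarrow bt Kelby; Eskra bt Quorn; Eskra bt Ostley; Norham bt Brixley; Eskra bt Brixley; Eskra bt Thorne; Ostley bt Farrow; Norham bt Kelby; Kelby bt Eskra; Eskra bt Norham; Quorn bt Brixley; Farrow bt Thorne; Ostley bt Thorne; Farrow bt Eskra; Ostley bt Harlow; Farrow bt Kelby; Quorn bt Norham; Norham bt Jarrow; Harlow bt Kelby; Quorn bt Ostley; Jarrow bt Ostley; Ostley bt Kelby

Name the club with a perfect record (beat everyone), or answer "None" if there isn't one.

Highest win total is Farrow with 8 (out of 9 possible).
Farrow lost to Ostley, so no club went undefeated.

None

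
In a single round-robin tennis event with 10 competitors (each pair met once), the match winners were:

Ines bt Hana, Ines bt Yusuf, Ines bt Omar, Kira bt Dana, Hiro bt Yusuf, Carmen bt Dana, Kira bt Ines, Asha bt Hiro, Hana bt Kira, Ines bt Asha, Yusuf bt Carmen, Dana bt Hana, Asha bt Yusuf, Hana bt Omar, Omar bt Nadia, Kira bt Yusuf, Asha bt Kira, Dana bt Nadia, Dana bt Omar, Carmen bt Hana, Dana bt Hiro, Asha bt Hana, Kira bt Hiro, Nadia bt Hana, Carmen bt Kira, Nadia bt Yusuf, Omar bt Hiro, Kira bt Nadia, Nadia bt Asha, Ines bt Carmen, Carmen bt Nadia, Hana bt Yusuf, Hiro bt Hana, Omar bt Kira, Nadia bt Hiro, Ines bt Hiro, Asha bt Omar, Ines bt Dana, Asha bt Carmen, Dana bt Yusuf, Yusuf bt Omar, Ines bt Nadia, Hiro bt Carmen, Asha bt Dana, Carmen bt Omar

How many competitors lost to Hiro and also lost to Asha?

Hiro beat: Carmen, Hana, Yusuf.
Asha beat: Dana, Carmen, Omar, Kira, Hiro, Hana, Yusuf.
Both beat: Carmen, Hana, Yusuf — 3.

3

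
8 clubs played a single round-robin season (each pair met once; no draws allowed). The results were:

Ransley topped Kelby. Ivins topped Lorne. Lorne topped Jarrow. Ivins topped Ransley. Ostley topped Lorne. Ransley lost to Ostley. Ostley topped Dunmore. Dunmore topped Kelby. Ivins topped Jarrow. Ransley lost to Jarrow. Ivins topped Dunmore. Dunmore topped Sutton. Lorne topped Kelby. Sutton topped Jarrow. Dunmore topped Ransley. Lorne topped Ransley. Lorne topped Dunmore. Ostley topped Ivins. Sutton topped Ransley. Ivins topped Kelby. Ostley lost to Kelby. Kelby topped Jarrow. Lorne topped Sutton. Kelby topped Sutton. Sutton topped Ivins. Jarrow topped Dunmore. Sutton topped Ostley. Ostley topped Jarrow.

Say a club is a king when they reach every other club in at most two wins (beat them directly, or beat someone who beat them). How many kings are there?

5

Kelby reaches everyone (king).
Sutton reaches everyone (king).
Dunmore cannot reach Lorne in two steps.
Ransley cannot reach Dunmore, Lorne, Ivins in two steps.
Ostley reaches everyone (king).
Jarrow cannot reach Ostley, Lorne, Ivins in two steps.
Lorne reaches everyone (king).
Ivins reaches everyone (king).
Kings: Kelby, Sutton, Ostley, Lorne, Ivins — 5.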